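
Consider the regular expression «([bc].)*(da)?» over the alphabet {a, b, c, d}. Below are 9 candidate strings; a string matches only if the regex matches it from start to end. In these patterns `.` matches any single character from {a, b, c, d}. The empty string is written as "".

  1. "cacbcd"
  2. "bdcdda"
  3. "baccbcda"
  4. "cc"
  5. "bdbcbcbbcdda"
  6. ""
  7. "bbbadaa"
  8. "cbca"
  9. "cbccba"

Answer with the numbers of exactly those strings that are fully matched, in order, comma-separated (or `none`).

1, 2, 3, 4, 5, 6, 8, 9

1 → match
2 → match
3 → match
4 → match
5 → match
6 → match
7 → no match
8 → match
9 → match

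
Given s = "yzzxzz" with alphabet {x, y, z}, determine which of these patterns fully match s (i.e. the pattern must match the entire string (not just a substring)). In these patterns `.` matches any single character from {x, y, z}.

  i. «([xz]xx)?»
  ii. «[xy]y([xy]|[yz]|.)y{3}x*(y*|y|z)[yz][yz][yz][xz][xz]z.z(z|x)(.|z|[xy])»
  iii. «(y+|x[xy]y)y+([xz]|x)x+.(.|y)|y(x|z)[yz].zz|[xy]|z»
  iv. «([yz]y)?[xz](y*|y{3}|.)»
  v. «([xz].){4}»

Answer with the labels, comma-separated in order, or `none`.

i → no match
ii → no match
iii → match
iv → no match
v → no match

iii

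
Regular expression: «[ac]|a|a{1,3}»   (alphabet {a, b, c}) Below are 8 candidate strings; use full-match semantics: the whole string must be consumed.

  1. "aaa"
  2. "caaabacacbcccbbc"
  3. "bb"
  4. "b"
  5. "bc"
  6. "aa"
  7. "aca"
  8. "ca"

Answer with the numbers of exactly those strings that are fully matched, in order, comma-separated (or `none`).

1, 6

1. "aaa" → match
2 → no match
3. "bb" → no match
4. "b" → no match
5. "bc" → no match
6. "aa" → match
7. "aca" → no match
8. "ca" → no match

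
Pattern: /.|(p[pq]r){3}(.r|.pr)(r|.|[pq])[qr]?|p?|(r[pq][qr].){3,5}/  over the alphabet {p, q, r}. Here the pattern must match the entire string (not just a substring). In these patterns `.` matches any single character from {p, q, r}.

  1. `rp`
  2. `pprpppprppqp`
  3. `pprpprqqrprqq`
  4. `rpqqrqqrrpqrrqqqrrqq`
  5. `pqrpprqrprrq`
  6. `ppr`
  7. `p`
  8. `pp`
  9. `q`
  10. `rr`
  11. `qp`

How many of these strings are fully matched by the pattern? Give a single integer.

2

1 → no match
2 → no match
3 → no match
4 → no match
5 → no match
6 → no match
7 → match
8 → no match
9 → match
10 → no match
11 → no match
Total matched: 2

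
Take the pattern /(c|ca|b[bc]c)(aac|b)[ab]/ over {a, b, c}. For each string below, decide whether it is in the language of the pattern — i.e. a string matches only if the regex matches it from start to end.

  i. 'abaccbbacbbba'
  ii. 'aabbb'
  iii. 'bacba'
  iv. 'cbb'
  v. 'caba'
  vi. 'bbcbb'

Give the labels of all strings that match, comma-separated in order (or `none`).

iv, v, vi

i → no match
ii → no match
iii → no match
iv → match
v → match
vi → match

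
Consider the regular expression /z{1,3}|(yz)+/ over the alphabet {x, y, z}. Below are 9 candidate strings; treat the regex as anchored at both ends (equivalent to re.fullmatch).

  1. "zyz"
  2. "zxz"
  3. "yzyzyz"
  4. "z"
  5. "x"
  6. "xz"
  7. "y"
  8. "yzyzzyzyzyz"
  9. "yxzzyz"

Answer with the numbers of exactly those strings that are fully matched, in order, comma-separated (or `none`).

3, 4

1 → no match
2 → no match
3 → match
4 → match
5 → no match
6 → no match
7 → no match
8 → no match
9 → no match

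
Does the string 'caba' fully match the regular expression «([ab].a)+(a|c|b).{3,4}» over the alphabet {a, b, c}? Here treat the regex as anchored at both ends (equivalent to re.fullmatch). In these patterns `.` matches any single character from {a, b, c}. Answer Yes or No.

No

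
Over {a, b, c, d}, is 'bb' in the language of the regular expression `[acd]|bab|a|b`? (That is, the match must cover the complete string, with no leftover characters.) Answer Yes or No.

No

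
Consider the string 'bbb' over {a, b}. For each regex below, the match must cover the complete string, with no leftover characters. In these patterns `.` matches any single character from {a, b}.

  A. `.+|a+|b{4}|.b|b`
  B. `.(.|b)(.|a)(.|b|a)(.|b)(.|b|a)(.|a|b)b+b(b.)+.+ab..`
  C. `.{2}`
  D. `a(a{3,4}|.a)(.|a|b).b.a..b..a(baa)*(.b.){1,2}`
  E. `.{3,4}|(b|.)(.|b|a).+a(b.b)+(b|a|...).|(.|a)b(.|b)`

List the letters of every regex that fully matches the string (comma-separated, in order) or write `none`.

A, E

A → match
B → no match
C → no match
D → no match — must start with 'a'
E → match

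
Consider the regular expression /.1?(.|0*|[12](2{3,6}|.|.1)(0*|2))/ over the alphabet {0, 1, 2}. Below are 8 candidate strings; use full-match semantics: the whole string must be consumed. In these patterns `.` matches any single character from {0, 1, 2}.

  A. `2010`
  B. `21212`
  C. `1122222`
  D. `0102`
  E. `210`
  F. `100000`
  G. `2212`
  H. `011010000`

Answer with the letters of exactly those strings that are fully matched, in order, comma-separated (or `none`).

B, C, D, E, F, G, H

A → no match
B → match
C → match
D → match
E → match
F → match
G → match
H → match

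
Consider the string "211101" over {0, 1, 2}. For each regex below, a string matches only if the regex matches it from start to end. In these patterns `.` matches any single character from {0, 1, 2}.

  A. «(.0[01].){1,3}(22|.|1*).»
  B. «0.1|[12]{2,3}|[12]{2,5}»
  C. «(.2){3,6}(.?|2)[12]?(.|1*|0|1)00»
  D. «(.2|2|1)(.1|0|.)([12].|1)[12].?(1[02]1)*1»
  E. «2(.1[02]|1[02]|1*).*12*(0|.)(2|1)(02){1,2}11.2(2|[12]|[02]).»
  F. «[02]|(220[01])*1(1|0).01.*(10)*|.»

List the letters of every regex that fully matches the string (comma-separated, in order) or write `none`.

A → no match
B → no match
C → no match — must end with "00"
D → match
E → no match
F → no match

D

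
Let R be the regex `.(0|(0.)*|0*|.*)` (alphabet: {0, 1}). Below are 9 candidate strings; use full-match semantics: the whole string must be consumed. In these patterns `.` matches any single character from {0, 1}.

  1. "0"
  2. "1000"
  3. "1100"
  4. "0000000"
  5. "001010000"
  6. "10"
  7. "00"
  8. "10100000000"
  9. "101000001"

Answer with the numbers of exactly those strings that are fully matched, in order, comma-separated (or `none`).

1, 2, 3, 4, 5, 6, 7, 8, 9

1 → match
2 → match
3 → match
4 → match
5 → match
6 → match
7 → match
8 → match
9 → match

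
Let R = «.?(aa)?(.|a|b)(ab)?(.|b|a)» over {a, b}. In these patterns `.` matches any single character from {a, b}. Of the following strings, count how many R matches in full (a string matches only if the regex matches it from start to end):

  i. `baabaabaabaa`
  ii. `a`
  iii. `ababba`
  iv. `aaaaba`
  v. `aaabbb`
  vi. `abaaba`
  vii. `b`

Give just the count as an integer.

i. `baabaabaabaa` → no match
ii. `a` → no match
iii. `ababba` → no match
iv. `aaaaba` → match
v. `aaabbb` → no match
vi. `abaaba` → no match
vii. `b` → no match
Total matched: 1

1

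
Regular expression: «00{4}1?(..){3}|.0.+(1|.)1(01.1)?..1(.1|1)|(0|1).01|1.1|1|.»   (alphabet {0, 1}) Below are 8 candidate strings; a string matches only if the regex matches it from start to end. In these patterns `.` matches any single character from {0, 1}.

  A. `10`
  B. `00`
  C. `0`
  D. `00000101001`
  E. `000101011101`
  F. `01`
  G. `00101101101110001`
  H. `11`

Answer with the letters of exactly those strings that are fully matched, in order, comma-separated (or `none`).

C, D

A → no match
B → no match
C → match
D → match
E → no match
F → no match
G → no match
H → no match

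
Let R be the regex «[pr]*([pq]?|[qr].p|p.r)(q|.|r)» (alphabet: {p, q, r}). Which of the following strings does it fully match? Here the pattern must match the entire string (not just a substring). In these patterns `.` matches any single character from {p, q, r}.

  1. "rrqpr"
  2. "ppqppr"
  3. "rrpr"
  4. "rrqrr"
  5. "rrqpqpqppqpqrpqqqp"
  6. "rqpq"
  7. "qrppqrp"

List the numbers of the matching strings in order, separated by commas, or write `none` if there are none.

1, 2, 3, 6

1 → match
2 → match
3 → match
4 → no match
5 → no match
6 → match
7 → no match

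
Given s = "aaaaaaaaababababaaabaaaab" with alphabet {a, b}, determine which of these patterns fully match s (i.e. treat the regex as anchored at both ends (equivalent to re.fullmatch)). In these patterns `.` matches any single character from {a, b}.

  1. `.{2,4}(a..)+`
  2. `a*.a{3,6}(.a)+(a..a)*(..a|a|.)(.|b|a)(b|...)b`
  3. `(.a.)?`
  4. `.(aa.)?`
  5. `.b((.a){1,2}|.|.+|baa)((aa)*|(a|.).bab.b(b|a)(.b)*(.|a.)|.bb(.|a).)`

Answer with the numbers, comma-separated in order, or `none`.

1 → no match
2 → match
3 → no match
4 → no match
5 → no match

2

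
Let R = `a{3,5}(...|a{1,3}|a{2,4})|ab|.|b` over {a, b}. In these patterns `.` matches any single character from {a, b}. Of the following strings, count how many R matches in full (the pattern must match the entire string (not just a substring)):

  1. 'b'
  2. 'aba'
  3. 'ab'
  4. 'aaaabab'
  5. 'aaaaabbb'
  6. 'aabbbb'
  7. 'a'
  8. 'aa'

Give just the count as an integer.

5

1 → match
2 → no match
3 → match
4 → match
5 → match
6 → no match
7 → match
8 → no match
Total matched: 5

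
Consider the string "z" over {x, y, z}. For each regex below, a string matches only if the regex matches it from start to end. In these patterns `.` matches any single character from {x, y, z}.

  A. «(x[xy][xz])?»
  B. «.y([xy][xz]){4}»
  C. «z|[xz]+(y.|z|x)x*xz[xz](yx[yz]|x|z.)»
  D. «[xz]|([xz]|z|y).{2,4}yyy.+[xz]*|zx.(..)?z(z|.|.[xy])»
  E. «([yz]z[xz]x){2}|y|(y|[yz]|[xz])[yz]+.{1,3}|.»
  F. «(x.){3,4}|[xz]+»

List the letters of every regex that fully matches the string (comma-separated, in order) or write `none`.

C, D, E, F

A → no match
B → no match
C → match
D → match
E → match
F → match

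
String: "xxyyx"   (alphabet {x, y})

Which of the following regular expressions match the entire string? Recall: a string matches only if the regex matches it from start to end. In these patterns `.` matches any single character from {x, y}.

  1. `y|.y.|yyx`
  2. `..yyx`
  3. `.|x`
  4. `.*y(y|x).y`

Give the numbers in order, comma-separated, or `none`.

1 → no match
2 → match
3 → no match
4 → no match — must end with "y"

2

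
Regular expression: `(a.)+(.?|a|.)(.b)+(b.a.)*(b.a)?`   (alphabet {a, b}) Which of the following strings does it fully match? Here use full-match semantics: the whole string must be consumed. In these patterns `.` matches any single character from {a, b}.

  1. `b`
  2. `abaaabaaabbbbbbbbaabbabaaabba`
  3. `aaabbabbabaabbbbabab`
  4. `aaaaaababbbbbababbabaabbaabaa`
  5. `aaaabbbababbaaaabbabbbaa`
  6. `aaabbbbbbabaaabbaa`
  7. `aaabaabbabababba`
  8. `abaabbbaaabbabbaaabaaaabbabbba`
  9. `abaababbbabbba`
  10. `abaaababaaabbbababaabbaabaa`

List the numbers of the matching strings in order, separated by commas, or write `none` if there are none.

9

1 → no match — must start with `a`
2 → no match
3 → no match
4 → no match
5 → no match
6 → no match
7 → no match
8 → no match
9 → match
10 → no match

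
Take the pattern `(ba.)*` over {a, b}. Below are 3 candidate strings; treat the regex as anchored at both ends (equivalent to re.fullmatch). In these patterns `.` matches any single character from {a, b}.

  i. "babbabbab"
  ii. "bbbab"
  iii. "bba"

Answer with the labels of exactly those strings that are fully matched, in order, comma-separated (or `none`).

i → match
ii → no match
iii → no match

i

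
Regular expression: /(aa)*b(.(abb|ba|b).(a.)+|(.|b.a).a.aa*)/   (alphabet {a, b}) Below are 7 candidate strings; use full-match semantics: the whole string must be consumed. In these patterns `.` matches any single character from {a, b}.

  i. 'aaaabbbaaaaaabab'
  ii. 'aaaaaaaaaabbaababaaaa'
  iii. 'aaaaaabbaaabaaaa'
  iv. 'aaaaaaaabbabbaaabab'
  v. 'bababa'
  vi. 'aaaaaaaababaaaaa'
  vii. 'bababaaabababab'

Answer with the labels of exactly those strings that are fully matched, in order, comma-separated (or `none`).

i → match
ii → match
iii → no match
iv → no match
v → match
vi → match
vii → match

i, ii, v, vi, vii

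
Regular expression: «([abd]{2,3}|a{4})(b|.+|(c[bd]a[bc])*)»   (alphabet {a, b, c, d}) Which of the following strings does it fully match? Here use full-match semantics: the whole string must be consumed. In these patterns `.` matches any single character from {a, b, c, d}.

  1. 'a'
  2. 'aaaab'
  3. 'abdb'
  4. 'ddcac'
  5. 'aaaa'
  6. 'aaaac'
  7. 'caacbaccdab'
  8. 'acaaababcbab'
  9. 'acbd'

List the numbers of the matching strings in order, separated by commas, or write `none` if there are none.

2, 3, 4, 5, 6

1 → no match
2 → match
3 → match
4 → match
5 → match
6 → match
7 → no match
8 → no match
9 → no match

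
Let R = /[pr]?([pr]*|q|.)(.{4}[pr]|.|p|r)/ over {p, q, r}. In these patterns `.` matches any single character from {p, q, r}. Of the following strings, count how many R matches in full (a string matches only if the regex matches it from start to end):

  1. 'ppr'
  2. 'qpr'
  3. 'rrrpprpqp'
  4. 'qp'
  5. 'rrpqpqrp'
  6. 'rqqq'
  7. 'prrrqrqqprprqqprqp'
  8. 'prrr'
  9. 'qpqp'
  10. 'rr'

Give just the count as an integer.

1. 'ppr' → match
2. 'qpr' → no match
3. 'rrrpprpqp' → match
4. 'qp' → match
5. 'rrpqpqrp' → match
6. 'rqqq' → no match
7 → no match
8. 'prrr' → match
9. 'qpqp' → no match
10. 'rr' → match
Total matched: 6

6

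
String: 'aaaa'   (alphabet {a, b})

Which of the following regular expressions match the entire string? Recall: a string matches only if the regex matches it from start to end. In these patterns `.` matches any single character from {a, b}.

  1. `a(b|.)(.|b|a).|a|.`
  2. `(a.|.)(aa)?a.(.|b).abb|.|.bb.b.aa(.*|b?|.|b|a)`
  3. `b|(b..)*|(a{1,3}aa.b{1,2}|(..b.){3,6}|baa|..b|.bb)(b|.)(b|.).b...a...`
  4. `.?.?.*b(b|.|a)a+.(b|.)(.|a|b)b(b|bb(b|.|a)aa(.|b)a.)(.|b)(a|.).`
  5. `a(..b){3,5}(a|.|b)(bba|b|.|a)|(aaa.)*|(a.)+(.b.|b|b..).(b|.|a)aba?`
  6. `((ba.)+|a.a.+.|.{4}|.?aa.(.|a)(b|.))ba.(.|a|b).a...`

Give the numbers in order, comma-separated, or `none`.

1 → match
2 → no match
3 → no match
4 → no match
5 → match
6 → no match

1, 5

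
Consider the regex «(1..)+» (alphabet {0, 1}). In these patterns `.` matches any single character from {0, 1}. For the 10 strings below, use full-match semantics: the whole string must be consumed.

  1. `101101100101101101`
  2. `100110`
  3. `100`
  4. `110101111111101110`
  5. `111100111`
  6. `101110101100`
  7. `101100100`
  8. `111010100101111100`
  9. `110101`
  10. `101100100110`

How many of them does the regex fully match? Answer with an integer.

1 → match
2. `100110` → match
3. `100` → match
4 → match
5. `111100111` → match
6. `101110101100` → match
7. `101100100` → match
8 → no match
9. `110101` → match
10. `101100100110` → match
Total matched: 9

9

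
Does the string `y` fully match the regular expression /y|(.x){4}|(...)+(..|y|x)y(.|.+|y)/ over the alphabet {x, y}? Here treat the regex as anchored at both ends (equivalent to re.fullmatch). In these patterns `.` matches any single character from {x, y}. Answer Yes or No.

Yes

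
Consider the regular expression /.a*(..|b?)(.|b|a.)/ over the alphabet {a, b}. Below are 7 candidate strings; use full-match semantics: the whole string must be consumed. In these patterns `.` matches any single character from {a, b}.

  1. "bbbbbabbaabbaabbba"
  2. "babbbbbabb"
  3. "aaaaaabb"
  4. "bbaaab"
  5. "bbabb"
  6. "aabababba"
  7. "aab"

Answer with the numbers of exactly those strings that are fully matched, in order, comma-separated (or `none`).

1 → no match
2 → no match
3 → match
4 → no match
5 → no match
6 → no match
7 → match

3, 7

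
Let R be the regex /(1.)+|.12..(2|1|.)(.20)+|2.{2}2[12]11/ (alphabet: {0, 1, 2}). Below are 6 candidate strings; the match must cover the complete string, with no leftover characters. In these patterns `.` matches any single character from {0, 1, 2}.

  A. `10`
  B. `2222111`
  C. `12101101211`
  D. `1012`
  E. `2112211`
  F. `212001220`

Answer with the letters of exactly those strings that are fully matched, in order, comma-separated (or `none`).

A, B, D, E, F

A. `10` → match
B. `2222111` → match
C. `12101101211` → no match
D. `1012` → match
E. `2112211` → match
F. `212001220` → match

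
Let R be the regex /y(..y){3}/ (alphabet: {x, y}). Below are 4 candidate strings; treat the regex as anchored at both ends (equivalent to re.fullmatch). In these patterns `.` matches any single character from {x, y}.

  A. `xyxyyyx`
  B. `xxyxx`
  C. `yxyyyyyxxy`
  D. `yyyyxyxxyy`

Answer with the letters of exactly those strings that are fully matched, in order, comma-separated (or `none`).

C

A → no match — must start with `y`
B → no match — must start with `y`
C → match
D → no match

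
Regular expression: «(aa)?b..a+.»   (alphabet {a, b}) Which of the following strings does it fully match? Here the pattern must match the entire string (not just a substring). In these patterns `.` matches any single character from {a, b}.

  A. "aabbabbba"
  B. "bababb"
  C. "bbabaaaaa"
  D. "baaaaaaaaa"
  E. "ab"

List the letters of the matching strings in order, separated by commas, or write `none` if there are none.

A → no match
B → no match
C → no match
D → match
E → no match

D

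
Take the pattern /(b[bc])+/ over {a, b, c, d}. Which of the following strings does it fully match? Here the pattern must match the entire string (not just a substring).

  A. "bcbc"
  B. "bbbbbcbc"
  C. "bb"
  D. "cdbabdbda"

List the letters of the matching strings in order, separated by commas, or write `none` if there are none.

A, B, C

A → match
B → match
C → match
D → no match — must start with "b"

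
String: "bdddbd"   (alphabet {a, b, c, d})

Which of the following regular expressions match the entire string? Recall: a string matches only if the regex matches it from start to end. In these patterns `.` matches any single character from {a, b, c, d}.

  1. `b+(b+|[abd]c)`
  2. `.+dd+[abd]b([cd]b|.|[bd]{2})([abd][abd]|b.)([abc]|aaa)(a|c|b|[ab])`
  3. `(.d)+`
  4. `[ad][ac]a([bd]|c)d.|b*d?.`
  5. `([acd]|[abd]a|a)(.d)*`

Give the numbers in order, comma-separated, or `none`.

3

1 → no match
2 → no match
3 → match
4 → no match
5 → no match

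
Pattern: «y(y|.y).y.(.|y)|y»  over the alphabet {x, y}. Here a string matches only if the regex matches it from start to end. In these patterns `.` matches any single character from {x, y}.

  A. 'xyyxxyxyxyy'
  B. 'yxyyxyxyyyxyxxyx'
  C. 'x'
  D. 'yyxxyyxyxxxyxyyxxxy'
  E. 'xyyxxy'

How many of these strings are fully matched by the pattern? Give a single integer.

A → no match — must start with 'y'
B → no match
C → no match — must start with 'y'
D → no match
E → no match — must start with 'y'
Total matched: 0

0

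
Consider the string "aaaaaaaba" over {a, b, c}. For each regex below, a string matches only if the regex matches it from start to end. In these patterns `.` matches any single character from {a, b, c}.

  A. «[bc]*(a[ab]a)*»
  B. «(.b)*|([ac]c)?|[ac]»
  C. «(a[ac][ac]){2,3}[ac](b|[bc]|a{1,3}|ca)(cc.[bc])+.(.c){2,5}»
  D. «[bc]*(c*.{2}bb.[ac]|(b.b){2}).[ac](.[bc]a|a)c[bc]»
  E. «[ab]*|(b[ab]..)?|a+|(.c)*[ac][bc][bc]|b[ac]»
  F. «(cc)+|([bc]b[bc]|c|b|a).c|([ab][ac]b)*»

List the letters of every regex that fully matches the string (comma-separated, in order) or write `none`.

A, E

A → match
B → no match
C → no match — must end with "c"
D → no match
E → match
F → no match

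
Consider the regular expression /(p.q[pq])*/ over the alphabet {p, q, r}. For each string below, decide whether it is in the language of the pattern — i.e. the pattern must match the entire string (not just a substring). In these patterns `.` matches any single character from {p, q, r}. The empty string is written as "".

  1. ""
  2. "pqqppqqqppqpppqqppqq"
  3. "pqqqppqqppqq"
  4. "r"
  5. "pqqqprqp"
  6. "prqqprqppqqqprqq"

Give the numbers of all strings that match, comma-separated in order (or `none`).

1 → match
2 → match
3 → match
4 → no match
5 → match
6 → match

1, 2, 3, 5, 6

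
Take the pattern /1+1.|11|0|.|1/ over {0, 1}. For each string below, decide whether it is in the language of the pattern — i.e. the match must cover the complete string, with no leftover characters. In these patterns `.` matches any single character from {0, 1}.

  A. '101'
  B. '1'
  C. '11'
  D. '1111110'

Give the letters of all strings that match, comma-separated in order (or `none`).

A. '101' → no match
B. '1' → match
C. '11' → match
D. '1111110' → match

B, C, D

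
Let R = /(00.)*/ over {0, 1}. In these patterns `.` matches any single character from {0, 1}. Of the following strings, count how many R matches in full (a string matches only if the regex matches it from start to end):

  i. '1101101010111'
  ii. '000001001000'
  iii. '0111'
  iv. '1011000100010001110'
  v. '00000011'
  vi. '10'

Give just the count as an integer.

1

i → no match
ii → match
iii → no match
iv → no match
v → no match
vi → no match
Total matched: 1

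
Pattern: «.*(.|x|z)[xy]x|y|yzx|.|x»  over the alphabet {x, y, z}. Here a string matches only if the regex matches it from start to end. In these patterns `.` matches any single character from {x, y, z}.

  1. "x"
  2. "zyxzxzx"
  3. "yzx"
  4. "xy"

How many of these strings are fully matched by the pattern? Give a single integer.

2

1. "x" → match
2. "zyxzxzx" → no match
3. "yzx" → match
4. "xy" → no match
Total matched: 2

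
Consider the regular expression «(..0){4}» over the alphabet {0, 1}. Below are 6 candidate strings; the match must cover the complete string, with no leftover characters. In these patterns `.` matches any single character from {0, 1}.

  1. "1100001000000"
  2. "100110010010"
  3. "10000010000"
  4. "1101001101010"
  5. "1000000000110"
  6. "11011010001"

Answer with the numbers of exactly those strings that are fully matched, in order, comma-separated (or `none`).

2

1 → no match
2 → match
3 → no match
4 → no match
5 → no match
6 → no match — must end with "0"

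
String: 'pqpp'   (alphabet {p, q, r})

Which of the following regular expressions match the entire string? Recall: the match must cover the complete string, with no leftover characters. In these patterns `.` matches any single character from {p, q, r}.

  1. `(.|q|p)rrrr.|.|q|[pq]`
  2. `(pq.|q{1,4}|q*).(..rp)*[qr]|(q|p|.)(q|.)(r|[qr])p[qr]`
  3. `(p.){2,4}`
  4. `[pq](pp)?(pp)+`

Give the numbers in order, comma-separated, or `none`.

1 → no match
2 → no match
3 → match
4 → no match

3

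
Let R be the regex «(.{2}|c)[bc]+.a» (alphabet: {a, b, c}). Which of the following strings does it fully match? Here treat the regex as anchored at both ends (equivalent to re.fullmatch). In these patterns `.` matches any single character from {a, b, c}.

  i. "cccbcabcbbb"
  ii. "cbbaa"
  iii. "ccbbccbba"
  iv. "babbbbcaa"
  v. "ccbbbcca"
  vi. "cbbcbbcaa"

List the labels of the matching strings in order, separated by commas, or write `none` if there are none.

ii, iii, iv, v, vi

i. "cccbcabcbbb" → no match — must end with "a"
ii. "cbbaa" → match
iii. "ccbbccbba" → match
iv. "babbbbcaa" → match
v. "ccbbbcca" → match
vi. "cbbcbbcaa" → match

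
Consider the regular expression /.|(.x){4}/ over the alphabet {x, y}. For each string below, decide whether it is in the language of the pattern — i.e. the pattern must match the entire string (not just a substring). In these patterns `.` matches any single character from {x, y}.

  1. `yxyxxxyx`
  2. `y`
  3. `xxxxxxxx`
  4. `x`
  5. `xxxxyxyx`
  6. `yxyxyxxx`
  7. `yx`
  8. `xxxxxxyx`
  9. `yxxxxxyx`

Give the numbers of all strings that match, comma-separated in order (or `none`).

1, 2, 3, 4, 5, 6, 8, 9

1 → match
2 → match
3 → match
4 → match
5 → match
6 → match
7 → no match
8 → match
9 → match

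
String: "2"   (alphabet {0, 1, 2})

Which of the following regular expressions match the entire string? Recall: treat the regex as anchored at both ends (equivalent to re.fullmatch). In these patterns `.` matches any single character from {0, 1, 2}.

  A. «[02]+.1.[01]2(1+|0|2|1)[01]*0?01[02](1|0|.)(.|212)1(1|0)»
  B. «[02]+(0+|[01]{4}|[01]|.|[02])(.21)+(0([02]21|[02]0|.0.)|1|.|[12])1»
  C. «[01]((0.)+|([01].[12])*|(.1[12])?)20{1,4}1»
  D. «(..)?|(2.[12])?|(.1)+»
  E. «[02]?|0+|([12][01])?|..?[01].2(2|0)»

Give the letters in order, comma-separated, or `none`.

A → no match
B → no match — must end with "1"
C → no match — must end with "01"
D → no match
E → match

E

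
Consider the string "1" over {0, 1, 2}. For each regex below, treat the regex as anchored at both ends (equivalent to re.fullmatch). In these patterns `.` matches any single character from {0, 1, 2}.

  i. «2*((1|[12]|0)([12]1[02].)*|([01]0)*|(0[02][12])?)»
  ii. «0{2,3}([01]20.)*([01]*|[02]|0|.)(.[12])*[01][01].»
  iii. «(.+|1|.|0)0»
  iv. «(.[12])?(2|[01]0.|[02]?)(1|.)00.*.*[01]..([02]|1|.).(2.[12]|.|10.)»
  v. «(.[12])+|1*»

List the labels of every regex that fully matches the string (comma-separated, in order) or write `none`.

i, v

i → match
ii → no match — must start with "0"
iii → no match — must end with "0"
iv → no match
v → match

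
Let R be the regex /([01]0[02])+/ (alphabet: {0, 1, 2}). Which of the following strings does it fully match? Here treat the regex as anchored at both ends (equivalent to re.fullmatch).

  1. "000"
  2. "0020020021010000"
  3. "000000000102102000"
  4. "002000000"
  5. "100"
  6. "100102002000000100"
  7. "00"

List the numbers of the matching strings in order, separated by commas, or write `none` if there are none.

1 → match
2 → no match
3 → match
4 → match
5 → match
6 → match
7 → no match

1, 3, 4, 5, 6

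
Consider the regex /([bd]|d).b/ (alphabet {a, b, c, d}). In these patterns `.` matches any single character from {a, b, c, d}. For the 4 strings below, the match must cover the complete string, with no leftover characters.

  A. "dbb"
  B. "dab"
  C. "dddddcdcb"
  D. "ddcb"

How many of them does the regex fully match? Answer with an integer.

2

A. "dbb" → match
B. "dab" → match
C. "dddddcdcb" → no match
D. "ddcb" → no match
Total matched: 2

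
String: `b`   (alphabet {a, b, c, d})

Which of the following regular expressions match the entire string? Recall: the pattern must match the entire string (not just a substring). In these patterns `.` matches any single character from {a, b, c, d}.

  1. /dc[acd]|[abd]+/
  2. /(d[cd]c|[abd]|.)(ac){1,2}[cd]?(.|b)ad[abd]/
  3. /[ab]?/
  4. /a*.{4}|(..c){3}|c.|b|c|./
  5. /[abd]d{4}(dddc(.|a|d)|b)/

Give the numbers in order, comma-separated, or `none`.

1, 3, 4

1 → match
2 → no match
3 → match
4 → match
5 → no match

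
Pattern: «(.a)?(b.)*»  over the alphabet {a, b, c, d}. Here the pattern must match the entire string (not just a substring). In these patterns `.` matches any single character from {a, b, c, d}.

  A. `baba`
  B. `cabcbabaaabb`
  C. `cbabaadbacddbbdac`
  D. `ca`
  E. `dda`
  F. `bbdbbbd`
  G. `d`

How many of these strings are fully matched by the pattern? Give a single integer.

A → match
B → no match
C → no match
D → match
E → no match
F → no match
G → no match
Total matched: 2

2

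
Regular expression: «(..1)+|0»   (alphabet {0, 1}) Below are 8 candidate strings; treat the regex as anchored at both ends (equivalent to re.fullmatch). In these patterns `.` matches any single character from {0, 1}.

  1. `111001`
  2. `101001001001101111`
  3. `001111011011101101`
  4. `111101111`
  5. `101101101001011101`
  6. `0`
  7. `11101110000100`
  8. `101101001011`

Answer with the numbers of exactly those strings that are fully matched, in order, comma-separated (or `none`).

1 → match
2 → match
3 → match
4 → match
5 → match
6 → match
7 → no match
8 → match

1, 2, 3, 4, 5, 6, 8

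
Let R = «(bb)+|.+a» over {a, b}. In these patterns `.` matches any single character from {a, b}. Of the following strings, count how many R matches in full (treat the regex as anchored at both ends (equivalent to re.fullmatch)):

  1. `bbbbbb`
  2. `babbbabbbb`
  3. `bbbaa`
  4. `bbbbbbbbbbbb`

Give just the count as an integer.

1. `bbbbbb` → match
2. `babbbabbbb` → no match
3. `bbbaa` → match
4. `bbbbbbbbbbbb` → match
Total matched: 3

3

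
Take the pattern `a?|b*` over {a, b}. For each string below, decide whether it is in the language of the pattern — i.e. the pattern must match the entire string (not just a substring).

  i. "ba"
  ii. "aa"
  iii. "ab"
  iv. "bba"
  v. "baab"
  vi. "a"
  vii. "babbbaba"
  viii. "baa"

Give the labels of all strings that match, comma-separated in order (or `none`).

i → no match
ii → no match
iii → no match
iv → no match
v → no match
vi → match
vii → no match
viii → no match

vi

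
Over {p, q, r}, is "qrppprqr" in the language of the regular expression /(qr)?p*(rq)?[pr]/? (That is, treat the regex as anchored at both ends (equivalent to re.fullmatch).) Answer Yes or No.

Yes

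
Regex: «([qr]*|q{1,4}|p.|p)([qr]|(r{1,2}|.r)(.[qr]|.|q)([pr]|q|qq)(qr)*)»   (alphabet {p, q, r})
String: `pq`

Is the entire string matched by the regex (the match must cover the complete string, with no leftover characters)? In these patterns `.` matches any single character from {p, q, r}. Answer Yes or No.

Yes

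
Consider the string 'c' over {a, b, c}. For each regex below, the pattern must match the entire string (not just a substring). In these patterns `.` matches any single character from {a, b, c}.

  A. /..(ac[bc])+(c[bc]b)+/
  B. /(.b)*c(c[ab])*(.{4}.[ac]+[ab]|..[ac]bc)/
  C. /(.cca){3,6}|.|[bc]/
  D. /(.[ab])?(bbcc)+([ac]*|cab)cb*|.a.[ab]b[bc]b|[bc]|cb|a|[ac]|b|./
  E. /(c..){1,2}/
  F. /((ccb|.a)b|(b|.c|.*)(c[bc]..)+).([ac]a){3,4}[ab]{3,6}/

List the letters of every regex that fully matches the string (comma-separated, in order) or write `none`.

A → no match — must end with 'b'
B → no match
C → match
D → match
E → no match
F → no match

C, D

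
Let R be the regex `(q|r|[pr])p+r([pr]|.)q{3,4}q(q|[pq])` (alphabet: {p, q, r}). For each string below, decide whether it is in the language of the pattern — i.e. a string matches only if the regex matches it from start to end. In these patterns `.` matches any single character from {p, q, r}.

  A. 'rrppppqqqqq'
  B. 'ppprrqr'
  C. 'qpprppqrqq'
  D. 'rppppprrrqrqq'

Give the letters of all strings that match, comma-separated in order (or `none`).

none

A. 'rrppppqqqqq' → no match
B. 'ppprrqr' → no match
C. 'qpprppqrqq' → no match
D → no match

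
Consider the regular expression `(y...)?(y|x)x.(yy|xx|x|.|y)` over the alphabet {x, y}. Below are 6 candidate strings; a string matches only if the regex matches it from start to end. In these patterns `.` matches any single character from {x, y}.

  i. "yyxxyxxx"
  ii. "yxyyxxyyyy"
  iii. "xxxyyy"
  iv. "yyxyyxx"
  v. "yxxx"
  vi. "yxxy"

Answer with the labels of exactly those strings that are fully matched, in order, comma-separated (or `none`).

i, v, vi

i. "yyxxyxxx" → match
ii. "yxyyxxyyyy" → no match
iii. "xxxyyy" → no match
iv. "yyxyyxx" → no match
v. "yxxx" → match
vi. "yxxy" → match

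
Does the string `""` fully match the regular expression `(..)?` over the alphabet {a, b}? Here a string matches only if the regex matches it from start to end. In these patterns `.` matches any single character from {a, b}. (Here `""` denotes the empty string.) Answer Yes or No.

Yes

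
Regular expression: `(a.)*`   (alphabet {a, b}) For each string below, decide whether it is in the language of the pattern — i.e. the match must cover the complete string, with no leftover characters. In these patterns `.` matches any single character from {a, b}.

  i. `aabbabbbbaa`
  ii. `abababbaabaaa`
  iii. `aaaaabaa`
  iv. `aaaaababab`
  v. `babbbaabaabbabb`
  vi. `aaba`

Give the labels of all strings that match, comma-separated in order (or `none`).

i → no match
ii → no match
iii → match
iv → match
v → no match
vi → no match

iii, iv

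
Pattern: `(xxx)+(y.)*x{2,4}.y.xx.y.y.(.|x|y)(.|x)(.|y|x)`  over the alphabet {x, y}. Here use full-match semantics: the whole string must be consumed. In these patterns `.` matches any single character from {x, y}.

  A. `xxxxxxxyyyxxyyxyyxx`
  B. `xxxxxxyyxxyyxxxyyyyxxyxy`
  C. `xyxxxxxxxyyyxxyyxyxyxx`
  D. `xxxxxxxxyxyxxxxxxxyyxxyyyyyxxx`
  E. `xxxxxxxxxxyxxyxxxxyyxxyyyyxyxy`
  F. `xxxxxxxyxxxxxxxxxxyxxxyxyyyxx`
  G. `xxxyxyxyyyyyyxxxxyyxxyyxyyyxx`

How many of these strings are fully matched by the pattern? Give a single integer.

A → no match
B → no match
C → no match — must start with `xxx`
D → no match
E → no match
F → no match
G → match
Total matched: 1

1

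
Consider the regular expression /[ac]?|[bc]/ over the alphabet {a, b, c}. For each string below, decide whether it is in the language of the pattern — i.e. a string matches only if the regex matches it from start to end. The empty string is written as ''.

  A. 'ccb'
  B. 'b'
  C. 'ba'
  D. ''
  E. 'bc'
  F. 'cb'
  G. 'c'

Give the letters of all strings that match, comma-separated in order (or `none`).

A. 'ccb' → no match
B. 'b' → match
C. 'ba' → no match
D. '' → match
E. 'bc' → no match
F. 'cb' → no match
G. 'c' → match

B, D, G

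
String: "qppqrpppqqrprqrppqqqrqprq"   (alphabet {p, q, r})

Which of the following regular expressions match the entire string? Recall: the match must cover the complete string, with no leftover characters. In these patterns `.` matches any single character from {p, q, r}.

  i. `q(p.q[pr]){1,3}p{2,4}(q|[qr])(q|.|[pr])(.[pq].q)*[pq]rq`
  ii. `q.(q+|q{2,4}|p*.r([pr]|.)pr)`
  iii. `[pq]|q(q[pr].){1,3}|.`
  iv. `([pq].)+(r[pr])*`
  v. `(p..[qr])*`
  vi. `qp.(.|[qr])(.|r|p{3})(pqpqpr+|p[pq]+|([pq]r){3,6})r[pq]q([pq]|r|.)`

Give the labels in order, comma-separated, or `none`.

i → match
ii → no match
iii → no match
iv → no match
v → no match
vi → no match

i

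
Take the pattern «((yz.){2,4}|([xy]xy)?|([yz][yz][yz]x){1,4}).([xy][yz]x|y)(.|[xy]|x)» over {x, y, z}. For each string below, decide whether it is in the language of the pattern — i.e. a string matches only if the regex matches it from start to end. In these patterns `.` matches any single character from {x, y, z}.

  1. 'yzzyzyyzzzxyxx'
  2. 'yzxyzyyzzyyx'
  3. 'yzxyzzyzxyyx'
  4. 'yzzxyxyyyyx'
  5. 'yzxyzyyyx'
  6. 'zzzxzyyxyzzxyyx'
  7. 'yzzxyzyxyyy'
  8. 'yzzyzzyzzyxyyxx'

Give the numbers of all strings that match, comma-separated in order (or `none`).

1, 2, 3, 5, 6, 7

1 → match
2 → match
3 → match
4 → no match
5 → match
6 → match
7 → match
8 → no match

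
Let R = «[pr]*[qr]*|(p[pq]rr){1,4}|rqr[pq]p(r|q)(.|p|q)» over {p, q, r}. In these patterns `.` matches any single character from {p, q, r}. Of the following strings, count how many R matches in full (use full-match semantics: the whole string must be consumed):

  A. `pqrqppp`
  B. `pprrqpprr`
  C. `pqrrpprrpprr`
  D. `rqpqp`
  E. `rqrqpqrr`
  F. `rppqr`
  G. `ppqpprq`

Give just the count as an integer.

2

A. `pqrqppp` → no match
B. `pprrqpprr` → no match
C. `pqrrpprrpprr` → match
D. `rqpqp` → no match
E. `rqrqpqrr` → no match
F. `rppqr` → match
G. `ppqpprq` → no match
Total matched: 2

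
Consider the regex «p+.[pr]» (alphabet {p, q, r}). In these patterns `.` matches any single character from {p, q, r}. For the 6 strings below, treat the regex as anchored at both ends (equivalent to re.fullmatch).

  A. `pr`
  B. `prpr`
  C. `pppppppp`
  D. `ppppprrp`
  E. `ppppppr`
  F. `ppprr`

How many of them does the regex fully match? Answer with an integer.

A → no match
B → no match
C → match
D → no match
E → match
F → match
Total matched: 3

3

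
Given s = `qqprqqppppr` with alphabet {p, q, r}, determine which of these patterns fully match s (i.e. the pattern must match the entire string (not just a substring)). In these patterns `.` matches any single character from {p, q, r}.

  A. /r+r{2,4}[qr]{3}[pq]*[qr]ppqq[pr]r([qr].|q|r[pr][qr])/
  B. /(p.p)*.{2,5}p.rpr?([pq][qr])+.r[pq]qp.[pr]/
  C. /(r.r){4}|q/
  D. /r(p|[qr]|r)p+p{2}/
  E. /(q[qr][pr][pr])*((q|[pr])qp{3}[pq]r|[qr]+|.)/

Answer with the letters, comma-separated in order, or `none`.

E

A → no match — must start with `r`
B → no match
C → no match
D → no match — must start with `r`
E → match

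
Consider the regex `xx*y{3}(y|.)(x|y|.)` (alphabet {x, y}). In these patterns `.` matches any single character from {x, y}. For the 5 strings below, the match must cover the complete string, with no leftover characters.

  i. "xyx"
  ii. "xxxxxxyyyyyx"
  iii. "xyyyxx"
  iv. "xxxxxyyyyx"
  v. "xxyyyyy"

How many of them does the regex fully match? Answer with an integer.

3

i. "xyx" → no match
ii. "xxxxxxyyyyyx" → no match
iii. "xyyyxx" → match
iv. "xxxxxyyyyx" → match
v. "xxyyyyy" → match
Total matched: 3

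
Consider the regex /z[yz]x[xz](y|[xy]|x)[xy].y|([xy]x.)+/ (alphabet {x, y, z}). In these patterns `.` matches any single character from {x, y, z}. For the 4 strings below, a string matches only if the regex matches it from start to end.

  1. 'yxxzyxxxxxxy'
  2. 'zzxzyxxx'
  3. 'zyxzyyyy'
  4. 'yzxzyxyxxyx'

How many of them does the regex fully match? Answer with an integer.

1

1 → no match
2 → no match
3 → match
4 → no match
Total matched: 1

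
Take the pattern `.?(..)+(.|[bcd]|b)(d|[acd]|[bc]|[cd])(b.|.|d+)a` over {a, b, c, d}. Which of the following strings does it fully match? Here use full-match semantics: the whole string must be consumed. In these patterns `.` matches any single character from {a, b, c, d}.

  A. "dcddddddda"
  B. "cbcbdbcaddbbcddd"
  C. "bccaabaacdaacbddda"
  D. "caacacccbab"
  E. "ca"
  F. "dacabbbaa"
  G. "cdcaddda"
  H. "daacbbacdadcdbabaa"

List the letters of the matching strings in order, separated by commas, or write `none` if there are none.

A → match
B → no match — must end with "a"
C → match
D → no match — must end with "a"
E → no match
F → match
G → match
H → match

A, C, F, G, H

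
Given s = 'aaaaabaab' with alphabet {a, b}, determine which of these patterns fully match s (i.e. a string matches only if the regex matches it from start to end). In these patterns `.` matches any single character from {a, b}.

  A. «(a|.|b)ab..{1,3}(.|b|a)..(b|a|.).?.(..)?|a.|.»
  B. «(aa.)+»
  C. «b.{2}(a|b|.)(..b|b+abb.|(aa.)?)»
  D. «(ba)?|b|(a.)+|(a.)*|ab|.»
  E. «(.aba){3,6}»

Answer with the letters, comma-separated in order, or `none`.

B

A → no match
B → match
C → no match — must start with 'b'
D → no match
E → no match — must end with 'aba'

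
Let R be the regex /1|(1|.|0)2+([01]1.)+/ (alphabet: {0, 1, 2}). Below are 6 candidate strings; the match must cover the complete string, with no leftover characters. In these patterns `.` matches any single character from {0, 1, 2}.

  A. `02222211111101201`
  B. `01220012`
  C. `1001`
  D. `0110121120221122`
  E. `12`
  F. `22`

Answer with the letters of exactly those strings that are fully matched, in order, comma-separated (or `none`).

A → no match
B. `01220012` → no match
C. `1001` → no match
D → no match
E. `12` → no match
F. `22` → no match

none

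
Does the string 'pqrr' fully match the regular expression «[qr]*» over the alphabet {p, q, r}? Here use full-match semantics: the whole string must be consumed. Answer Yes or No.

No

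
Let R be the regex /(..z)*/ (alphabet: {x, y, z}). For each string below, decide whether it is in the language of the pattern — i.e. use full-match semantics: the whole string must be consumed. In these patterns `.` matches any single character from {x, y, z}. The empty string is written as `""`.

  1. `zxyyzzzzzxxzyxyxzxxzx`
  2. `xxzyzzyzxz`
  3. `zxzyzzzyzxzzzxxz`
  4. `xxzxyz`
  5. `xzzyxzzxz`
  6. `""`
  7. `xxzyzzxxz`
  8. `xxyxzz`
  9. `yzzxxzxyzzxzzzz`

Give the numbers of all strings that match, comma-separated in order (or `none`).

4, 5, 6, 7, 9

1 → no match
2 → no match
3 → no match
4 → match
5 → match
6 → match
7 → match
8 → no match
9 → match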